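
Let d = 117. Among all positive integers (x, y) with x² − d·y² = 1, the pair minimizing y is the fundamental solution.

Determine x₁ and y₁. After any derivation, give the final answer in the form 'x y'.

649 60

√117 = [10; 1,4,2,4,1,20, …], period ℓ=6 (even) → k=5
a_0=10:  p_0=10·1+0=10,  q_0=10·0+1=1
…
a_4=4:  p_4=4·119+54=530,  q_4=4·11+5=49
a_5=1:  p_5=1·530+119=649,  q_5=1·49+11=60
(x₁, y₁) = (649, 60);  649² − 117·60² = 1 ✓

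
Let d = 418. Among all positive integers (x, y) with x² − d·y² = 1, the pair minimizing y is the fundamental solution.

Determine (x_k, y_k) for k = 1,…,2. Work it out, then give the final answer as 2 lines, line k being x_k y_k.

√418 → a₀=20, period (2,4,20,4,2,40); ℓ=6 even so k=5
a_0=20:  p_0=20·1+0=20,  q_0=20·0+1=1
…
a_2=4:  p_2=4·41+20=184,  q_2=4·2+1=9
…
a_4=4:  p_4=4·3721+184=15068,  q_4=4·182+9=737
a_5=2:  p_5=2·15068+3721=33857,  q_5=2·737+182=1656
fundamental: x₁=33857, y₁=1656  (since 1146296449 − 418·2742336 = 1)
n=2: (33857,1656)∘(33857,1656) = (33857·33857+418·1656·1656, 33857·1656+1656·33857) = (2292592897,112134384)

33857 1656
2292592897 112134384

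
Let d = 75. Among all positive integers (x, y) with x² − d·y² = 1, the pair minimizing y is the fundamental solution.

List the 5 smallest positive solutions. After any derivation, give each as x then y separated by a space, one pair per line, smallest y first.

26 3
1351 156
70226 8109
3650401 421512
189750626 21910515

d=75: √d = [8; 1,1,1,16] (ℓ=4, even), read p_3/q_3
k=0  a_k=8  p_k/q_k = 8/1
…
k=2  a_k=1  p_k/q_k = 17/2
k=3  a_k=1  p_k/q_k = 26/3
→ (26, 3).  Check: 26²=676, 75·3²=675, difference 1.
(x_2, y_2) = (26·26 + 75·3·3, 26·3 + 3·26) = (1351, 156)
(x_3, y_3) = (26·1351 + 75·3·156, 26·156 + 3·1351) = (70226, 8109)
(x_4, y_4) = (26·70226 + 75·3·8109, 26·8109 + 3·70226) = (3650401, 421512)
(x_5, y_5) = (26·3650401 + 75·3·421512, 26·421512 + 3·3650401) = (189750626, 21910515)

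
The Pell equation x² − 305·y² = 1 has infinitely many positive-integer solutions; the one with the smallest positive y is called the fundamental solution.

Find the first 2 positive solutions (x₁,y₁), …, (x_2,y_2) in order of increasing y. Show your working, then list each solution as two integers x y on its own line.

489 28
478241 27384

d=305: √d = [17; 2,6,2,34] (ℓ=4, even), read p_3/q_3
step 0: (17, 1)  from 17·(1,0) + (0,1)
…
step 2: (227, 13)  from 6·(35,2) + (17,1)
step 3: (489, 28)  from 2·(227,13) + (35,2)
→ (489, 28).  Check: 489²=239121, 305·28²=239120, difference 1.
(x_2, y_2) = (489·489 + 305·28·28, 489·28 + 28·489) = (478241, 27384)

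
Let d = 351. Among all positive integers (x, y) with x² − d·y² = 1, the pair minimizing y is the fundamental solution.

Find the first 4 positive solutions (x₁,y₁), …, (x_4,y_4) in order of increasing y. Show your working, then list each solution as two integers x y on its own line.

√351 → a₀=18, period (1,2,1,3,2,2,2,3,1,2,1,36); ℓ=12 even so k=11
a_0=18:  p_0=18·1+0=18,  q_0=18·0+1=1
a_1=1:  p_1=1·18+1=19,  q_1=1·1+0=1
a_2=2:  p_2=2·19+18=56,  q_2=2·1+1=3
a_3=1:  p_3=1·56+19=75,  q_3=1·3+1=4
a_4=3:  p_4=3·75+56=281,  q_4=3·4+3=15
a_5=2:  p_5=2·281+75=637,  q_5=2·15+4=34
a_6=2:  p_6=2·637+281=1555,  q_6=2·34+15=83
a_7=2:  p_7=2·1555+637=3747,  q_7=2·83+34=200
a_8=3:  p_8=3·3747+1555=12796,  q_8=3·200+83=683
a_9=1:  p_9=1·12796+3747=16543,  q_9=1·683+200=883
a_10=2:  p_10=2·16543+12796=45882,  q_10=2·883+683=2449
a_11=1:  p_11=1·45882+16543=62425,  q_11=1·2449+883=3332
fundamental: x₁=62425, y₁=3332  (since 3896880625 − 351·11102224 = 1)
k=2:  x_2 = 62425·62425+351·3332·3332 = 7793761249,  y_2 = 62425·3332+3332·62425 = 416000200
k=3:  x_3 = 62425·7793761249+351·3332·416000200 = 973051091875225,  y_3 = 62425·416000200+3332·7793761249 = 51937624966668
k=4:  x_4 = 62425·973051091875225+351·3332·51937624966668 = 121485428812828080001,  y_4 = 62425·51937624966668+3332·973051091875225 = 6484412476672499600

62425 3332
7793761249 416000200
973051091875225 51937624966668
121485428812828080001 6484412476672499600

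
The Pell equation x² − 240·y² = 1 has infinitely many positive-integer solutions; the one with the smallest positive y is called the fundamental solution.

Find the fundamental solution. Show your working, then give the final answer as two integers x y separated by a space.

31 2

[15; 2,30] for √240; ℓ=2 ⇒ convergent index 1
k=0  a_k=15  p_k/q_k = 15/1
k=1  a_k=2  p_k/q_k = 31/2
(x₁, y₁) = (31, 2);  31² − 240·2² = 1 ✓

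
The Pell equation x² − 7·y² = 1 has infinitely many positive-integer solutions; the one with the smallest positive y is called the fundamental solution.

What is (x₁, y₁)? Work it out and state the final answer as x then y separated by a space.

8 3

√7 → a₀=2, period (1,1,1,4); ℓ=4 even so k=3
i=0: a=2 ⇒ p=2, q=1
…
i=2: a=1 ⇒ p=5, q=2
i=3: a=1 ⇒ p=8, q=3
(x₁, y₁) = (8, 3);  8² − 7·3² = 1 ✓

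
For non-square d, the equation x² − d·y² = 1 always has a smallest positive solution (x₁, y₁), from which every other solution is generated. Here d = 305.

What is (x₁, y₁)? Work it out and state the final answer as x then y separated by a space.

489 28

[17; 2,6,2,34] for √305; ℓ=4 ⇒ convergent index 3
step 0: (17, 1)  from 17·(1,0) + (0,1)
…
step 2: (227, 13)  from 6·(35,2) + (17,1)
step 3: (489, 28)  from 2·(227,13) + (35,2)
fundamental: x₁=489, y₁=28  (since 239121 − 305·784 = 1)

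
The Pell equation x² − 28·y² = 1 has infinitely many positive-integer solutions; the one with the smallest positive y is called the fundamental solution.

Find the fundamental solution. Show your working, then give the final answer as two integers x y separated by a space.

√28 = [5; 3,2,3,10, …], period ℓ=4 (even) → k=3
step 0: (5, 1)  from 5·(1,0) + (0,1)
step 1: (16, 3)  from 3·(5,1) + (1,0)
step 2: (37, 7)  from 2·(16,3) + (5,1)
step 3: (127, 24)  from 3·(37,7) + (16,3)
fundamental: x₁=127, y₁=24  (since 16129 − 28·576 = 1)

127 24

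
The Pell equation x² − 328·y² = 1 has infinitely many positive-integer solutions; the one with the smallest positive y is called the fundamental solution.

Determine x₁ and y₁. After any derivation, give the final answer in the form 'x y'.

163 9

√328 → a₀=18, period (9,36); ℓ=2 even so k=1
i=0: a=18 ⇒ p=18, q=1
i=1: a=9 ⇒ p=163, q=9
(x₁, y₁) = (163, 9);  163² − 328·9² = 1 ✓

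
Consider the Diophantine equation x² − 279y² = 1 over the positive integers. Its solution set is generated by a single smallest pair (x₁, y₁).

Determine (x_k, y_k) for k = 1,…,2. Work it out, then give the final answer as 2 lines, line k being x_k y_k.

d=279: √d = [16; 1,2,2,1,2,2,1,32] (ℓ=8, even), read p_7/q_7
k=0  a_k=16  p_k/q_k = 16/1
k=1  a_k=1  p_k/q_k = 17/1
k=2  a_k=2  p_k/q_k = 50/3
k=3  a_k=2  p_k/q_k = 117/7
k=4  a_k=1  p_k/q_k = 167/10
…
k=6  a_k=2  p_k/q_k = 1069/64
k=7  a_k=1  p_k/q_k = 1520/91
(x₁, y₁) = (1520, 91);  1520² − 279·91² = 1 ✓
(x_2, y_2) = (1520·1520 + 279·91·91, 1520·91 + 91·1520) = (4620799, 276640)

1520 91
4620799 276640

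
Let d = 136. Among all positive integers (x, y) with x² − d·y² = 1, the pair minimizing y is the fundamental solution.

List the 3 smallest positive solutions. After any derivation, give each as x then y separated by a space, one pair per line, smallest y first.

35 3
2449 210
171395 14697

d=136: √d = [11; 1,1,1,22] (ℓ=4, even), read p_3/q_3
i=0: a=11 ⇒ p=11, q=1
i=1: a=1 ⇒ p=12, q=1
i=2: a=1 ⇒ p=23, q=2
i=3: a=1 ⇒ p=35, q=3
(x₁, y₁) = (35, 3);  35² − 136·3² = 1 ✓
n=2: (35,3)∘(35,3) = (35·35+136·3·3, 35·3+3·35) = (2449,210)
n=3: (2449,210)∘(35,3) = (35·2449+136·3·210, 35·210+3·2449) = (171395,14697)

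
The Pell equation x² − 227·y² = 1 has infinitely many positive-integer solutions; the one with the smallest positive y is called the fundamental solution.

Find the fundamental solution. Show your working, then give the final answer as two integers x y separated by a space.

226 15

√227 = [15; 15,30, …], period ℓ=2 (even) → k=1
k=0  a_k=15  p_k/q_k = 15/1
k=1  a_k=15  p_k/q_k = 226/15
(x₁, y₁) = (226, 15);  226² − 227·15² = 1 ✓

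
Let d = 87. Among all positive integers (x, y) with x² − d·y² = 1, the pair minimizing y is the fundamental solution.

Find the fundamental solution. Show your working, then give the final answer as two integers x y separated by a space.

√87 → a₀=9, period (3,18); ℓ=2 even so k=1
step 0: (9, 1)  from 9·(1,0) + (0,1)
step 1: (28, 3)  from 3·(9,1) + (1,0)
(x₁, y₁) = (28, 3);  28² − 87·3² = 1 ✓

28 3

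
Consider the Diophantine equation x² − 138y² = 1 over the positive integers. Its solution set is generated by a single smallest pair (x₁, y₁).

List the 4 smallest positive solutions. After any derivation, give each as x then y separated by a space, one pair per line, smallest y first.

47 4
4417 376
415151 35340
39019777 3321584

√138 → a₀=11, period (1,2,1,22); ℓ=4 even so k=3
i=0: a=11 ⇒ p=11, q=1
i=1: a=1 ⇒ p=12, q=1
i=2: a=2 ⇒ p=35, q=3
i=3: a=1 ⇒ p=47, q=4
→ (47, 4).  Check: 47²=2209, 138·4²=2208, difference 1.
k=2:  x_2 = 47·47+138·4·4 = 4417,  y_2 = 47·4+4·47 = 376
k=3:  x_3 = 47·4417+138·4·376 = 415151,  y_3 = 47·376+4·4417 = 35340
k=4:  x_4 = 47·415151+138·4·35340 = 39019777,  y_4 = 47·35340+4·415151 = 3321584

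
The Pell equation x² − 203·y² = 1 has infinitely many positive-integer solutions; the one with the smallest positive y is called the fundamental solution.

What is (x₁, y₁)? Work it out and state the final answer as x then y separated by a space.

√203 → a₀=14, period (4,28); ℓ=2 even so k=1
k=0  a_k=14  p_k/q_k = 14/1
k=1  a_k=4  p_k/q_k = 57/4
→ (57, 4).  Check: 57²=3249, 203·4²=3248, difference 1.

57 4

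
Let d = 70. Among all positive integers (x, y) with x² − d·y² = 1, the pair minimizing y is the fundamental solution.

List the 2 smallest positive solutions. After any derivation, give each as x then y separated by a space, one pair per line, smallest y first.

251 30
126001 15060

√70 = [8; 2,1,2,1,2,16, …], period ℓ=6 (even) → k=5
a_0=8:  p_0=8·1+0=8,  q_0=8·0+1=1
a_1=2:  p_1=2·8+1=17,  q_1=2·1+0=2
…
a_4=1:  p_4=1·67+25=92,  q_4=1·8+3=11
a_5=2:  p_5=2·92+67=251,  q_5=2·11+8=30
fundamental: x₁=251, y₁=30  (since 63001 − 70·900 = 1)
n=2: (251,30)∘(251,30) = (251·251+70·30·30, 251·30+30·251) = (126001,15060)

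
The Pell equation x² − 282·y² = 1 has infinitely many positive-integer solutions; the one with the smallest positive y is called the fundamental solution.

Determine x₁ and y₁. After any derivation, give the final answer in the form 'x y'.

d=282: √d = [16; 1,3,1,4,1,3,1,32] (ℓ=8, even), read p_7/q_7
step 0: (16, 1)  from 16·(1,0) + (0,1)
step 1: (17, 1)  from 1·(16,1) + (1,0)
step 2: (67, 4)  from 3·(17,1) + (16,1)
step 3: (84, 5)  from 1·(67,4) + (17,1)
…
step 5: (487, 29)  from 1·(403,24) + (84,5)
step 6: (1864, 111)  from 3·(487,29) + (403,24)
step 7: (2351, 140)  from 1·(1864,111) + (487,29)
fundamental: x₁=2351, y₁=140  (since 5527201 − 282·19600 = 1)

2351 140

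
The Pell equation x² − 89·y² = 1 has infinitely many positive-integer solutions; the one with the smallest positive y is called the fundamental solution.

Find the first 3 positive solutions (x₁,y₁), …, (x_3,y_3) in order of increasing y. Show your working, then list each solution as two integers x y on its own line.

500001 53000
500002000001 53000106000
500003000004500001 53000212000159000

√89 = [9; 2,3,3,2,18, …], period ℓ=5 (odd) → k=9
a_0=9:  p_0=9·1+0=9,  q_0=9·0+1=1
a_1=2:  p_1=2·9+1=19,  q_1=2·1+0=2
…
a_7=3:  p_7=3·18934+9217=66019,  q_7=3·2007+977=6998
a_8=3:  p_8=3·66019+18934=216991,  q_8=3·6998+2007=23001
a_9=2:  p_9=2·216991+66019=500001,  q_9=2·23001+6998=53000
fundamental: x₁=500001, y₁=53000  (since 250001000001 − 89·2809000000 = 1)
(x_2, y_2) = (500001·500001 + 89·53000·53000, 500001·53000 + 53000·500001) = (500002000001, 53000106000)
(x_3, y_3) = (500001·500002000001 + 89·53000·53000106000, 500001·53000106000 + 53000·500002000001) = (500003000004500001, 53000212000159000)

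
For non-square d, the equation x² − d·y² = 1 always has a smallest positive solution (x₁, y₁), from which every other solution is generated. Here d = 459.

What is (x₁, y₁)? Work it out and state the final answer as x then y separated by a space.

499850 23331

√459 = [21; 2,2,1,4,21,4,1,2,2,42, …], period ℓ=10 (even) → k=9
a_0=21:  p_0=21·1+0=21,  q_0=21·0+1=1
a_1=2:  p_1=2·21+1=43,  q_1=2·1+0=2
…
a_3=1:  p_3=1·107+43=150,  q_3=1·5+2=7
a_4=4:  p_4=4·150+107=707,  q_4=4·7+5=33
…
a_7=1:  p_7=1·60695+14997=75692,  q_7=1·2833+700=3533
a_8=2:  p_8=2·75692+60695=212079,  q_8=2·3533+2833=9899
a_9=2:  p_9=2·212079+75692=499850,  q_9=2·9899+3533=23331
(x₁, y₁) = (499850, 23331);  499850² − 459·23331² = 1 ✓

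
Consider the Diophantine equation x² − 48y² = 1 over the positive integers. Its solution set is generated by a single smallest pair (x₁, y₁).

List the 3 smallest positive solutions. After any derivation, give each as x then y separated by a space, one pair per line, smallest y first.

d=48: √d = [6; 1,12] (ℓ=2, even), read p_1/q_1
step 0: (6, 1)  from 6·(1,0) + (0,1)
step 1: (7, 1)  from 1·(6,1) + (1,0)
(x₁, y₁) = (7, 1);  7² − 48·1² = 1 ✓
k=2:  x_2 = 7·7+48·1·1 = 97,  y_2 = 7·1+1·7 = 14
k=3:  x_3 = 7·97+48·1·14 = 1351,  y_3 = 7·14+1·97 = 195

7 1
97 14
1351 195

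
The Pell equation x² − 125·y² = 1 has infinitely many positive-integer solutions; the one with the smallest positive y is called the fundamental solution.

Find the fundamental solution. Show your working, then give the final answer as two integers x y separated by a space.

930249 83204

[11; 5,1,1,5,22] for √125; ℓ=5 ⇒ convergent index 9
a_0=11:  p_0=11·1+0=11,  q_0=11·0+1=1
…
a_3=1:  p_3=1·67+56=123,  q_3=1·6+5=11
a_4=5:  p_4=5·123+67=682,  q_4=5·11+6=61
…
a_6=5:  p_6=5·15127+682=76317,  q_6=5·1353+61=6826
…
a_8=1:  p_8=1·91444+76317=167761,  q_8=1·8179+6826=15005
a_9=5:  p_9=5·167761+91444=930249,  q_9=5·15005+8179=83204
(x₁, y₁) = (930249, 83204);  930249² − 125·83204² = 1 ✓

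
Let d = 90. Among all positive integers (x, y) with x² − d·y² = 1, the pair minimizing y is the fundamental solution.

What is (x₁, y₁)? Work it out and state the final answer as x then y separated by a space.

[9; 2,18] for √90; ℓ=2 ⇒ convergent index 1
a_0=9:  p_0=9·1+0=9,  q_0=9·0+1=1
a_1=2:  p_1=2·9+1=19,  q_1=2·1+0=2
→ (19, 2).  Check: 19²=361, 90·2²=360, difference 1.

19 2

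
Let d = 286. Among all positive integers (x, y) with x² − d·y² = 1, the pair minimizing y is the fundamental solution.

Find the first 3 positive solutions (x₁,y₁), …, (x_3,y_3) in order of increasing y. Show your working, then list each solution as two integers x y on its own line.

[16; 1,10,3,3,2,3,3,10,1,32] for √286; ℓ=10 ⇒ convergent index 9
step 0: (16, 1)  from 16·(1,0) + (0,1)
…
step 2: (186, 11)  from 10·(17,1) + (16,1)
…
step 6: (15102, 893)  from 3·(4397,260) + (1911,113)
step 7: (49703, 2939)  from 3·(15102,893) + (4397,260)
step 8: (512132, 30283)  from 10·(49703,2939) + (15102,893)
step 9: (561835, 33222)  from 1·(512132,30283) + (49703,2939)
fundamental: x₁=561835, y₁=33222  (since 315658567225 − 286·1103701284 = 1)
k=2:  x_2 = 561835·561835+286·33222·33222 = 631317134449,  y_2 = 561835·33222+33222·561835 = 37330564740
k=3:  x_3 = 561835·631317134449+286·33222·37330564740 = 709392124465745995,  y_3 = 561835·37330564740+33222·631317134449 = 41947235681362578

561835 33222
631317134449 37330564740
709392124465745995 41947235681362578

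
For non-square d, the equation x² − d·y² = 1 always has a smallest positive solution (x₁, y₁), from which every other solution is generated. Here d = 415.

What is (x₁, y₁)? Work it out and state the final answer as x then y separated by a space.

18412804 903849

d=415: √d = [20; 2,1,2,4,6,…,1,2,40] (ℓ=16, even), read p_15/q_15
step 0: (20, 1)  from 20·(1,0) + (0,1)
step 1: (41, 2)  from 2·(20,1) + (1,0)
…
step 4: (713, 35)  from 4·(163,8) + (61,3)
step 5: (4441, 218)  from 6·(713,35) + (163,8)
step 6: (5154, 253)  from 1·(4441,218) + (713,35)
…
step 10: (77473, 3803)  from 1·(43534,2137) + (33939,1666)
step 11: (508372, 24955)  from 6·(77473,3803) + (43534,2137)
step 12: (2110961, 103623)  from 4·(508372,24955) + (77473,3803)
step 13: (4730294, 232201)  from 2·(2110961,103623) + (508372,24955)
step 14: (6841255, 335824)  from 1·(4730294,232201) + (2110961,103623)
step 15: (18412804, 903849)  from 2·(6841255,335824) + (4730294,232201)
fundamental: x₁=18412804, y₁=903849  (since 339031351142416 − 415·816943014801 = 1)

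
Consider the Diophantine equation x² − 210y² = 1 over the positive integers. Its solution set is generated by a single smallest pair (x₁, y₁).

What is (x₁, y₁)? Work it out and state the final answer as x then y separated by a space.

d=210: √d = [14; 2,28] (ℓ=2, even), read p_1/q_1
i=0: a=14 ⇒ p=14, q=1
i=1: a=2 ⇒ p=29, q=2
→ (29, 2).  Check: 29²=841, 210·2²=840, difference 1.

29 2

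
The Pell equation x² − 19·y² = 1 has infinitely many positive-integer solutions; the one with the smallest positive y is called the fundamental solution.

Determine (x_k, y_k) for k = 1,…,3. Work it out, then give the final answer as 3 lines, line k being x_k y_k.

d=19: √d = [4; 2,1,3,1,2,8] (ℓ=6, even), read p_5/q_5
i=0: a=4 ⇒ p=4, q=1
i=1: a=2 ⇒ p=9, q=2
i=2: a=1 ⇒ p=13, q=3
i=3: a=3 ⇒ p=48, q=11
i=4: a=1 ⇒ p=61, q=14
i=5: a=2 ⇒ p=170, q=39
(x₁, y₁) = (170, 39);  170² − 19·39² = 1 ✓
(170+39√19)^2 = 57799 + 13260√19
(170+39√19)^3 = 19651490 + 4508361√19

170 39
57799 13260
19651490 4508361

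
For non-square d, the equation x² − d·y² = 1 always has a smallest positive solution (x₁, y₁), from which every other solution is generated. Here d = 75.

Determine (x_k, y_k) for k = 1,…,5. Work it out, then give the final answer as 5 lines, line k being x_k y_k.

26 3
1351 156
70226 8109
3650401 421512
189750626 21910515

d=75: √d = [8; 1,1,1,16] (ℓ=4, even), read p_3/q_3
i=0: a=8 ⇒ p=8, q=1
i=1: a=1 ⇒ p=9, q=1
i=2: a=1 ⇒ p=17, q=2
i=3: a=1 ⇒ p=26, q=3
fundamental: x₁=26, y₁=3  (since 676 − 75·9 = 1)
n=2: (26,3)∘(26,3) = (26·26+75·3·3, 26·3+3·26) = (1351,156)
n=3: (1351,156)∘(26,3) = (26·1351+75·3·156, 26·156+3·1351) = (70226,8109)
n=4: (70226,8109)∘(26,3) = (26·70226+75·3·8109, 26·8109+3·70226) = (3650401,421512)
n=5: (3650401,421512)∘(26,3) = (26·3650401+75·3·421512, 26·421512+3·3650401) = (189750626,21910515)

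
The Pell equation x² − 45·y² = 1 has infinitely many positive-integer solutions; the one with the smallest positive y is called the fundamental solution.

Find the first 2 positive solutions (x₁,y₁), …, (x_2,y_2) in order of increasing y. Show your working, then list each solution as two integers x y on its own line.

161 24
51841 7728

d=45: √d = [6; 1,2,2,2,1,12] (ℓ=6, even), read p_5/q_5
step 0: (6, 1)  from 6·(1,0) + (0,1)
step 1: (7, 1)  from 1·(6,1) + (1,0)
step 2: (20, 3)  from 2·(7,1) + (6,1)
…
step 4: (114, 17)  from 2·(47,7) + (20,3)
step 5: (161, 24)  from 1·(114,17) + (47,7)
→ (161, 24).  Check: 161²=25921, 45·24²=25920, difference 1.
k=2:  x_2 = 161·161+45·24·24 = 51841,  y_2 = 161·24+24·161 = 7728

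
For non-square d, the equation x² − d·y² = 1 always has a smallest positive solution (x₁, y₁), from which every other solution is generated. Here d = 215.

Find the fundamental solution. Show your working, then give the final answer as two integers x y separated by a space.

√215 = [14; 1,1,1,28, …], period ℓ=4 (even) → k=3
step 0: (14, 1)  from 14·(1,0) + (0,1)
…
step 2: (29, 2)  from 1·(15,1) + (14,1)
step 3: (44, 3)  from 1·(29,2) + (15,1)
→ (44, 3).  Check: 44²=1936, 215·3²=1935, difference 1.

44 3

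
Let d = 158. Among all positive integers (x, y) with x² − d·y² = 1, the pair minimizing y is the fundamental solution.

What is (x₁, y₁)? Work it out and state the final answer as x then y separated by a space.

[12; 1,1,3,12,3,1,1,24] for √158; ℓ=8 ⇒ convergent index 7
k=0  a_k=12  p_k/q_k = 12/1
k=1  a_k=1  p_k/q_k = 13/1
…
k=4  a_k=12  p_k/q_k = 1081/86
k=5  a_k=3  p_k/q_k = 3331/265
k=6  a_k=1  p_k/q_k = 4412/351
k=7  a_k=1  p_k/q_k = 7743/616
→ (7743, 616).  Check: 7743²=59954049, 158·616²=59954048, difference 1.

7743 616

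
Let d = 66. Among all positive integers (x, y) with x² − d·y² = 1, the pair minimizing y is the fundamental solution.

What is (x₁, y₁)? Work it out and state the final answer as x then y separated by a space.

65 8

√66 = [8; 8,16, …], period ℓ=2 (even) → k=1
a_0=8:  p_0=8·1+0=8,  q_0=8·0+1=1
a_1=8:  p_1=8·8+1=65,  q_1=8·1+0=8
→ (65, 8).  Check: 65²=4225, 66·8²=4224, difference 1.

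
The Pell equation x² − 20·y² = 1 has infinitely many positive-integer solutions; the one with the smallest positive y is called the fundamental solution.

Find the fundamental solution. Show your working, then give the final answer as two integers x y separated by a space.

√20 → a₀=4, period (2,8); ℓ=2 even so k=1
step 0: (4, 1)  from 4·(1,0) + (0,1)
step 1: (9, 2)  from 2·(4,1) + (1,0)
fundamental: x₁=9, y₁=2  (since 81 − 20·4 = 1)

9 2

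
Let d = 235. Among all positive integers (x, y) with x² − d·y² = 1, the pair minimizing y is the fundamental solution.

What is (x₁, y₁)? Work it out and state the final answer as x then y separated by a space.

[15; 3,30] for √235; ℓ=2 ⇒ convergent index 1
step 0: (15, 1)  from 15·(1,0) + (0,1)
step 1: (46, 3)  from 3·(15,1) + (1,0)
fundamental: x₁=46, y₁=3  (since 2116 − 235·9 = 1)

46 3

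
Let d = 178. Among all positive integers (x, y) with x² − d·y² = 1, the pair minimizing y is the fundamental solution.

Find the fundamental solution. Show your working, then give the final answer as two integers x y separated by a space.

1601 120

√178 → a₀=13, period (2,1,12,1,2,26); ℓ=6 even so k=5
k=0  a_k=13  p_k/q_k = 13/1
…
k=4  a_k=1  p_k/q_k = 547/41
k=5  a_k=2  p_k/q_k = 1601/120
→ (1601, 120).  Check: 1601²=2563201, 178·120²=2563200, difference 1.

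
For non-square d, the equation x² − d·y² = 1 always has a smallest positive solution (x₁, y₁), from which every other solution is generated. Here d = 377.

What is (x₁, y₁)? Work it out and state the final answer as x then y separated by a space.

233 12

d=377: √d = [19; 2,2,2,38] (ℓ=4, even), read p_3/q_3
a_0=19:  p_0=19·1+0=19,  q_0=19·0+1=1
…
a_2=2:  p_2=2·39+19=97,  q_2=2·2+1=5
a_3=2:  p_3=2·97+39=233,  q_3=2·5+2=12
fundamental: x₁=233, y₁=12  (since 54289 − 377·144 = 1)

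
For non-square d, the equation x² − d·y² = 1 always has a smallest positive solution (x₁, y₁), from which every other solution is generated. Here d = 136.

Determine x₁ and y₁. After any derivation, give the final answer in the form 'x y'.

35 3

√136 → a₀=11, period (1,1,1,22); ℓ=4 even so k=3
k=0  a_k=11  p_k/q_k = 11/1
…
k=2  a_k=1  p_k/q_k = 23/2
k=3  a_k=1  p_k/q_k = 35/3
(x₁, y₁) = (35, 3);  35² − 136·3² = 1 ✓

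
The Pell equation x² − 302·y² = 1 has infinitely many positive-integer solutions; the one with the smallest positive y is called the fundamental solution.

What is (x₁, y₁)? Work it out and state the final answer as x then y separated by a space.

4276623 246092

√302 = [17; 2,1,1,1,4,…,1,2,34, …], period ℓ=16 (even) → k=15
k=0  a_k=17  p_k/q_k = 17/1
…
k=2  a_k=1  p_k/q_k = 52/3
k=3  a_k=1  p_k/q_k = 87/5
k=4  a_k=1  p_k/q_k = 139/8
k=5  a_k=4  p_k/q_k = 643/37
…
k=7  a_k=1  p_k/q_k = 2068/119
…
k=9  a_k=1  p_k/q_k = 36581/2105
…
k=11  a_k=4  p_k/q_k = 467281/26889
k=12  a_k=1  p_k/q_k = 574956/33085
k=13  a_k=1  p_k/q_k = 1042237/59974
k=14  a_k=1  p_k/q_k = 1617193/93059
k=15  a_k=2  p_k/q_k = 4276623/246092
(x₁, y₁) = (4276623, 246092);  4276623² − 302·246092² = 1 ✓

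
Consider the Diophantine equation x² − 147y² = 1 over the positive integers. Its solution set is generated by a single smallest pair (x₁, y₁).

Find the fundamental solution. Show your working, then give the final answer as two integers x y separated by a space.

97 8

d=147: √d = [12; 8,24] (ℓ=2, even), read p_1/q_1
i=0: a=12 ⇒ p=12, q=1
i=1: a=8 ⇒ p=97, q=8
(x₁, y₁) = (97, 8);  97² − 147·8² = 1 ✓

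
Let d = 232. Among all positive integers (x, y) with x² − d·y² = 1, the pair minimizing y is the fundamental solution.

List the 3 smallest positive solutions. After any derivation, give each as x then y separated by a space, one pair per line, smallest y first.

19603 1287
768555217 50458122
30131975818099 1978261129845

[15; 4,3,7,3,4,30] for √232; ℓ=6 ⇒ convergent index 5
a_0=15:  p_0=15·1+0=15,  q_0=15·0+1=1
a_1=4:  p_1=4·15+1=61,  q_1=4·1+0=4
…
a_3=7:  p_3=7·198+61=1447,  q_3=7·13+4=95
a_4=3:  p_4=3·1447+198=4539,  q_4=3·95+13=298
a_5=4:  p_5=4·4539+1447=19603,  q_5=4·298+95=1287
(x₁, y₁) = (19603, 1287);  19603² − 232·1287² = 1 ✓
k=2:  x_2 = 19603·19603+232·1287·1287 = 768555217,  y_2 = 19603·1287+1287·19603 = 50458122
k=3:  x_3 = 19603·768555217+232·1287·50458122 = 30131975818099,  y_3 = 19603·50458122+1287·768555217 = 1978261129845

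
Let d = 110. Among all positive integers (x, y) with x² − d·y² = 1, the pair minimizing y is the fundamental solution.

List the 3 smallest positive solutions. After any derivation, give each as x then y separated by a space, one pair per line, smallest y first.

√110 → a₀=10, period (2,20); ℓ=2 even so k=1
i=0: a=10 ⇒ p=10, q=1
i=1: a=2 ⇒ p=21, q=2
(x₁, y₁) = (21, 2);  21² − 110·2² = 1 ✓
(21+2√110)^2 = 881 + 84√110
(21+2√110)^3 = 36981 + 3526√110

21 2
881 84
36981 3526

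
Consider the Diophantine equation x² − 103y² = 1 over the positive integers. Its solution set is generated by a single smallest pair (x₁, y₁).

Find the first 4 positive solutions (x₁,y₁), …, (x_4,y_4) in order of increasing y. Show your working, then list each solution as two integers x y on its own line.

√103 = [10; 6,1,2,1,1,9,1,1,2,1,6,20, …], period ℓ=12 (even) → k=11
k=0  a_k=10  p_k/q_k = 10/1
k=1  a_k=6  p_k/q_k = 61/6
k=2  a_k=1  p_k/q_k = 71/7
k=3  a_k=2  p_k/q_k = 203/20
…
k=5  a_k=1  p_k/q_k = 477/47
…
k=7  a_k=1  p_k/q_k = 5044/497
k=8  a_k=1  p_k/q_k = 9611/947
…
k=10  a_k=1  p_k/q_k = 33877/3338
k=11  a_k=6  p_k/q_k = 227528/22419
(x₁, y₁) = (227528, 22419);  227528² − 103·22419² = 1 ✓
(227528+22419√103)^2 = 103537981567 + 10201900464√103
(227528+22419√103)^3 = 47115579739725224 + 4642436017523565√103
(227528+22419√103)^4 = 21440227253936863550977 + 2112568364380001494176√103

227528 22419
103537981567 10201900464
47115579739725224 4642436017523565
21440227253936863550977 2112568364380001494176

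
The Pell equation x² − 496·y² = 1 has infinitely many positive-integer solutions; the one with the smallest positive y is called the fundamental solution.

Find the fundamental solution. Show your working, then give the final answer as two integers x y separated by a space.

4620799 207480

d=496: √d = [22; 3,1,2,4,1,…,1,3,44] (ℓ=16, even), read p_15/q_15
k=0  a_k=22  p_k/q_k = 22/1
k=1  a_k=3  p_k/q_k = 67/3
k=2  a_k=1  p_k/q_k = 89/4
…
k=4  a_k=4  p_k/q_k = 1069/48
k=5  a_k=1  p_k/q_k = 1314/59
…
k=8  a_k=2  p_k/q_k = 14543/653
…
k=10  a_k=1  p_k/q_k = 49709/2232
…
k=13  a_k=2  p_k/q_k = 863293/38763
k=14  a_k=1  p_k/q_k = 1252502/56239
k=15  a_k=3  p_k/q_k = 4620799/207480
fundamental: x₁=4620799, y₁=207480  (since 21351783398401 − 496·43047950400 = 1)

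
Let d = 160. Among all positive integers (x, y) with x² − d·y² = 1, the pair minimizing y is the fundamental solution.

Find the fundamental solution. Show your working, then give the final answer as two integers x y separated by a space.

721 57

[12; 1,1,1,5,1,1,1,24] for √160; ℓ=8 ⇒ convergent index 7
a_0=12:  p_0=12·1+0=12,  q_0=12·0+1=1
a_1=1:  p_1=1·12+1=13,  q_1=1·1+0=1
a_2=1:  p_2=1·13+12=25,  q_2=1·1+1=2
…
a_4=5:  p_4=5·38+25=215,  q_4=5·3+2=17
a_5=1:  p_5=1·215+38=253,  q_5=1·17+3=20
a_6=1:  p_6=1·253+215=468,  q_6=1·20+17=37
a_7=1:  p_7=1·468+253=721,  q_7=1·37+20=57
fundamental: x₁=721, y₁=57  (since 519841 − 160·3249 = 1)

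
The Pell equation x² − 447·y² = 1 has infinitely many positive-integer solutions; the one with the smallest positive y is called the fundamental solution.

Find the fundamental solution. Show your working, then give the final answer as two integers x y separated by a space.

√447 = [21; 7,42, …], period ℓ=2 (even) → k=1
step 0: (21, 1)  from 21·(1,0) + (0,1)
step 1: (148, 7)  from 7·(21,1) + (1,0)
fundamental: x₁=148, y₁=7  (since 21904 − 447·49 = 1)

148 7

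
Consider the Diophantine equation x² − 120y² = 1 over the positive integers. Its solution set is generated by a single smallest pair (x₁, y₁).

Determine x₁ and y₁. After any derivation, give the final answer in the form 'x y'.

√120 → a₀=10, period (1,20); ℓ=2 even so k=1
step 0: (10, 1)  from 10·(1,0) + (0,1)
step 1: (11, 1)  from 1·(10,1) + (1,0)
→ (11, 1).  Check: 11²=121, 120·1²=120, difference 1.

11 1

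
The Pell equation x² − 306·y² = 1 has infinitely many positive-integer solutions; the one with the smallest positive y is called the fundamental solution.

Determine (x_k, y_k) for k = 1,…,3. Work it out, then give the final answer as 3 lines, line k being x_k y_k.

35 2
2449 140
171395 9798

√306 → a₀=17, period (2,34); ℓ=2 even so k=1
step 0: (17, 1)  from 17·(1,0) + (0,1)
step 1: (35, 2)  from 2·(17,1) + (1,0)
→ (35, 2).  Check: 35²=1225, 306·2²=1224, difference 1.
k=2:  x_2 = 35·35+306·2·2 = 2449,  y_2 = 35·2+2·35 = 140
k=3:  x_3 = 35·2449+306·2·140 = 171395,  y_3 = 35·140+2·2449 = 9798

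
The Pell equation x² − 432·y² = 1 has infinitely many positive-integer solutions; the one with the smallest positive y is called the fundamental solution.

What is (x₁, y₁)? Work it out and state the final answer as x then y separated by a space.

√432 = [20; 1,3,1,1,1,3,1,40, …], period ℓ=8 (even) → k=7
k=0  a_k=20  p_k/q_k = 20/1
k=1  a_k=1  p_k/q_k = 21/1
k=2  a_k=3  p_k/q_k = 83/4
k=3  a_k=1  p_k/q_k = 104/5
…
k=5  a_k=1  p_k/q_k = 291/14
k=6  a_k=3  p_k/q_k = 1060/51
k=7  a_k=1  p_k/q_k = 1351/65
fundamental: x₁=1351, y₁=65  (since 1825201 − 432·4225 = 1)

1351 65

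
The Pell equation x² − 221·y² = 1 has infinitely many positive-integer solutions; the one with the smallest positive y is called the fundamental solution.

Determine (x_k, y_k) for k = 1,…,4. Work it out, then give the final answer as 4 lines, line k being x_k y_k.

√221 = [14; 1,6,2,6,1,28, …], period ℓ=6 (even) → k=5
i=0: a=14 ⇒ p=14, q=1
i=1: a=1 ⇒ p=15, q=1
i=2: a=6 ⇒ p=104, q=7
i=3: a=2 ⇒ p=223, q=15
i=4: a=6 ⇒ p=1442, q=97
i=5: a=1 ⇒ p=1665, q=112
(x₁, y₁) = (1665, 112);  1665² − 221·112² = 1 ✓
(x_2, y_2) = (1665·1665 + 221·112·112, 1665·112 + 112·1665) = (5544449, 372960)
(x_3, y_3) = (1665·5544449 + 221·112·372960, 1665·372960 + 112·5544449) = (18463013505, 1241956688)
(x_4, y_4) = (1665·18463013505 + 221·112·1241956688, 1665·1241956688 + 112·18463013505) = (61481829427201, 4135715398080)

1665 112
5544449 372960
18463013505 1241956688
61481829427201 4135715398080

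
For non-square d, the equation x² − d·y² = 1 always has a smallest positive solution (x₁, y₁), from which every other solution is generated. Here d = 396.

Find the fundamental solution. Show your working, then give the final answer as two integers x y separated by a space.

√396 → a₀=19, period (1,8,1,38); ℓ=4 even so k=3
step 0: (19, 1)  from 19·(1,0) + (0,1)
step 1: (20, 1)  from 1·(19,1) + (1,0)
step 2: (179, 9)  from 8·(20,1) + (19,1)
step 3: (199, 10)  from 1·(179,9) + (20,1)
→ (199, 10).  Check: 199²=39601, 396·10²=39600, difference 1.

199 10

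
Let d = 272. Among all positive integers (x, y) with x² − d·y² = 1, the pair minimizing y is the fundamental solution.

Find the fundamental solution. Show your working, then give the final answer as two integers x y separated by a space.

[16; 2,32] for √272; ℓ=2 ⇒ convergent index 1
a_0=16:  p_0=16·1+0=16,  q_0=16·0+1=1
a_1=2:  p_1=2·16+1=33,  q_1=2·1+0=2
→ (33, 2).  Check: 33²=1089, 272·2²=1088, difference 1.

33 2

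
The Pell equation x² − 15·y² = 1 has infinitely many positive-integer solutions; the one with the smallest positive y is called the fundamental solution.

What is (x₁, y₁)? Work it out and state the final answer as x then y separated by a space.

√15 = [3; 1,6, …], period ℓ=2 (even) → k=1
a_0=3:  p_0=3·1+0=3,  q_0=3·0+1=1
a_1=1:  p_1=1·3+1=4,  q_1=1·1+0=1
fundamental: x₁=4, y₁=1  (since 16 − 15·1 = 1)

4 1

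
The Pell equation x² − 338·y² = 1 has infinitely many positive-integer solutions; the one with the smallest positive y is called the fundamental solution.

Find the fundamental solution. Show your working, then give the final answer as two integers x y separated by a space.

114243 6214

√338 → a₀=18, period (2,1,1,2,36); ℓ=5 odd so k=9
k=0  a_k=18  p_k/q_k = 18/1
…
k=2  a_k=1  p_k/q_k = 55/3
…
k=5  a_k=36  p_k/q_k = 8696/473
k=6  a_k=2  p_k/q_k = 17631/959
k=7  a_k=1  p_k/q_k = 26327/1432
k=8  a_k=1  p_k/q_k = 43958/2391
k=9  a_k=2  p_k/q_k = 114243/6214
→ (114243, 6214).  Check: 114243²=13051463049, 338·6214²=13051463048, difference 1.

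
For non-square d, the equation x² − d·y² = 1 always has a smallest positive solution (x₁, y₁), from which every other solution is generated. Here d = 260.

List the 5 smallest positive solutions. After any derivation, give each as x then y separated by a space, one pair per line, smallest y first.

[16; 8,32] for √260; ℓ=2 ⇒ convergent index 1
step 0: (16, 1)  from 16·(1,0) + (0,1)
step 1: (129, 8)  from 8·(16,1) + (1,0)
fundamental: x₁=129, y₁=8  (since 16641 − 260·64 = 1)
(x_2, y_2) = (129·129 + 260·8·8, 129·8 + 8·129) = (33281, 2064)
(x_3, y_3) = (129·33281 + 260·8·2064, 129·2064 + 8·33281) = (8586369, 532504)
(x_4, y_4) = (129·8586369 + 260·8·532504, 129·532504 + 8·8586369) = (2215249921, 137383968)
(x_5, y_5) = (129·2215249921 + 260·8·137383968, 129·137383968 + 8·2215249921) = (571525893249, 35444531240)

129 8
33281 2064
8586369 532504
2215249921 137383968
571525893249 35444531240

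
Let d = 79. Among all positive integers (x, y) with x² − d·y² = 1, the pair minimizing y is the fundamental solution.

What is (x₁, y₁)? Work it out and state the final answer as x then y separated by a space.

√79 → a₀=8, period (1,7,1,16); ℓ=4 even so k=3
k=0  a_k=8  p_k/q_k = 8/1
…
k=2  a_k=7  p_k/q_k = 71/8
k=3  a_k=1  p_k/q_k = 80/9
(x₁, y₁) = (80, 9);  80² − 79·9² = 1 ✓

80 9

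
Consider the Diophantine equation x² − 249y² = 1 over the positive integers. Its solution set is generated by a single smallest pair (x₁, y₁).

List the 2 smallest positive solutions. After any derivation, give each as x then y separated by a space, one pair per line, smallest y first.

√249 → a₀=15, period (1,3,1,1,5,…,3,1,30); ℓ=16 even so k=15
i=0: a=15 ⇒ p=15, q=1
…
i=3: a=1 ⇒ p=79, q=5
…
i=5: a=5 ⇒ p=789, q=50
…
i=7: a=3 ⇒ p=3582, q=227
…
i=9: a=3 ⇒ p=113835, q=7214
i=10: a=1 ⇒ p=150586, q=9543
i=11: a=5 ⇒ p=866765, q=54929
i=12: a=1 ⇒ p=1017351, q=64472
…
i=14: a=3 ⇒ p=6669699, q=422675
i=15: a=1 ⇒ p=8553815, q=542076
→ (8553815, 542076).  Check: 8553815²=73167751054225, 249·542076²=73167751054224, difference 1.
k=2:  x_2 = 8553815·8553815+249·542076·542076 = 146335502108449,  y_2 = 8553815·542076+542076·8553815 = 9273635639880

8553815 542076
146335502108449 9273635639880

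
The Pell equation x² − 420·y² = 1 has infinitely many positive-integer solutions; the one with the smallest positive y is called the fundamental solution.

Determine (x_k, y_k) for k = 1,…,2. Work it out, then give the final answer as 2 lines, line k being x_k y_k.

√420 → a₀=20, period (2,40); ℓ=2 even so k=1
k=0  a_k=20  p_k/q_k = 20/1
k=1  a_k=2  p_k/q_k = 41/2
fundamental: x₁=41, y₁=2  (since 1681 − 420·4 = 1)
k=2:  x_2 = 41·41+420·2·2 = 3361,  y_2 = 41·2+2·41 = 164

41 2
3361 164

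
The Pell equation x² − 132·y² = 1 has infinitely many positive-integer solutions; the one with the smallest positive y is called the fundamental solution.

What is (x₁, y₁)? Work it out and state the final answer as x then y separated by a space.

[11; 2,22] for √132; ℓ=2 ⇒ convergent index 1
i=0: a=11 ⇒ p=11, q=1
i=1: a=2 ⇒ p=23, q=2
(x₁, y₁) = (23, 2);  23² − 132·2² = 1 ✓

23 2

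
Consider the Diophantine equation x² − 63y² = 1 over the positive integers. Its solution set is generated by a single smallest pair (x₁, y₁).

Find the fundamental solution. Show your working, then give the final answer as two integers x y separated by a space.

8 1

√63 = [7; 1,14, …], period ℓ=2 (even) → k=1
step 0: (7, 1)  from 7·(1,0) + (0,1)
step 1: (8, 1)  from 1·(7,1) + (1,0)
→ (8, 1).  Check: 8²=64, 63·1²=63, difference 1.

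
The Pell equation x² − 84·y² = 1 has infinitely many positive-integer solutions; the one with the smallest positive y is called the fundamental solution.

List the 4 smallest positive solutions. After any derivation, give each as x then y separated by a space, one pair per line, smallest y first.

√84 = [9; 6,18, …], period ℓ=2 (even) → k=1
k=0  a_k=9  p_k/q_k = 9/1
k=1  a_k=6  p_k/q_k = 55/6
(x₁, y₁) = (55, 6);  55² − 84·6² = 1 ✓
n=2: (55,6)∘(55,6) = (55·55+84·6·6, 55·6+6·55) = (6049,660)
n=3: (6049,660)∘(55,6) = (55·6049+84·6·660, 55·660+6·6049) = (665335,72594)
n=4: (665335,72594)∘(55,6) = (55·665335+84·6·72594, 55·72594+6·665335) = (73180801,7984680)

55 6
6049 660
665335 72594
73180801 7984680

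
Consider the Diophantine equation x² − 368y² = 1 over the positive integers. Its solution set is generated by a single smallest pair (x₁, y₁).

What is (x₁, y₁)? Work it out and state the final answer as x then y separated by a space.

1151 60

[19; 5,2,5,38] for √368; ℓ=4 ⇒ convergent index 3
i=0: a=19 ⇒ p=19, q=1
i=1: a=5 ⇒ p=96, q=5
i=2: a=2 ⇒ p=211, q=11
i=3: a=5 ⇒ p=1151, q=60
→ (1151, 60).  Check: 1151²=1324801, 368·60²=1324800, difference 1.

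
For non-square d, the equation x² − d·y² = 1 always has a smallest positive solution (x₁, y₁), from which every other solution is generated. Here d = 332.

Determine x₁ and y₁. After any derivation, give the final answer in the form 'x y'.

d=332: √d = [18; 4,1,1,8,1,1,4,36] (ℓ=8, even), read p_7/q_7
k=0  a_k=18  p_k/q_k = 18/1
…
k=3  a_k=1  p_k/q_k = 164/9
…
k=6  a_k=1  p_k/q_k = 2970/163
k=7  a_k=4  p_k/q_k = 13447/738
→ (13447, 738).  Check: 13447²=180821809, 332·738²=180821808, difference 1.

13447 738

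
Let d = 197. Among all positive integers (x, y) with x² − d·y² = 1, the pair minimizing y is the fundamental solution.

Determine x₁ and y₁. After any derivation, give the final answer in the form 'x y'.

393 28

d=197: √d = [14; 28] (ℓ=1, odd), read p_1/q_1
a_0=14:  p_0=14·1+0=14,  q_0=14·0+1=1
a_1=28:  p_1=28·14+1=393,  q_1=28·1+0=28
(x₁, y₁) = (393, 28);  393² − 197·28² = 1 ✓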